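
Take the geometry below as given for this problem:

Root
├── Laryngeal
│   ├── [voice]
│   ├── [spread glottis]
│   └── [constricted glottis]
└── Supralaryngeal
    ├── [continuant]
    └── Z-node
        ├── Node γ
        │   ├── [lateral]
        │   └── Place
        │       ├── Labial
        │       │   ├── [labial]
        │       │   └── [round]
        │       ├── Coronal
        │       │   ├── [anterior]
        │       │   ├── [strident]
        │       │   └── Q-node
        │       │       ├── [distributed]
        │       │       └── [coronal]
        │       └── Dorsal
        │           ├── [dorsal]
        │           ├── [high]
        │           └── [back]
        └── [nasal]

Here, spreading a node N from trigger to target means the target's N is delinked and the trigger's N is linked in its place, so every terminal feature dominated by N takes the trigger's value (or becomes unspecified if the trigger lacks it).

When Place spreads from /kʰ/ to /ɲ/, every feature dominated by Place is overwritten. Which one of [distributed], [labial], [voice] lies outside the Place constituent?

[voice]

Under this geometry, Place contains [labial], [round], [anterior], [strident], [distributed], [coronal], [dorsal], [high], [back].
[distributed], [labial] all lie under Place, so they are overwritten when Place spreads.
But [voice] is a dependent of Laryngeal, outside Place; it is therefore untouched by the spreading.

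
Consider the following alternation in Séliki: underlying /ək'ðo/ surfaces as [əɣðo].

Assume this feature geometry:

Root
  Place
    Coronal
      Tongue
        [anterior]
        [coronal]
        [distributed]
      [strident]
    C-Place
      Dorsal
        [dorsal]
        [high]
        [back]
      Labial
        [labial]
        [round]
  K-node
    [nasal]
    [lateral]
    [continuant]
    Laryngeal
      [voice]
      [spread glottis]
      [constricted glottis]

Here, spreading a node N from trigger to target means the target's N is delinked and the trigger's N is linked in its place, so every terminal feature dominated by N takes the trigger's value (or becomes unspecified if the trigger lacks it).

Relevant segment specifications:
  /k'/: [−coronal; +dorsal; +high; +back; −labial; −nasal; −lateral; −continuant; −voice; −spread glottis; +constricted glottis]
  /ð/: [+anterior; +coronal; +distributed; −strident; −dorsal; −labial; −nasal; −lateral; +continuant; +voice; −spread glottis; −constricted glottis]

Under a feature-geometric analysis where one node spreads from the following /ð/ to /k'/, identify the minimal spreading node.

Comparing /k'/ with its surface form [ɣ], the features that change are [voice], [constricted glottis], [continuant].
These terminals are all dominated by K-node, and no proper subconstituent of K-node covers them all; K-node is their lowest common ancestor.
Spreading K-node from /ð/ overwrites each of those terminals with /ð/'s values, yielding exactly [ɣ].
Had Root spread, [dorsal], [coronal] would have taken /ð/'s values; they stay as in /k'/, confirming the spreading constituent is exactly K-node.

K-node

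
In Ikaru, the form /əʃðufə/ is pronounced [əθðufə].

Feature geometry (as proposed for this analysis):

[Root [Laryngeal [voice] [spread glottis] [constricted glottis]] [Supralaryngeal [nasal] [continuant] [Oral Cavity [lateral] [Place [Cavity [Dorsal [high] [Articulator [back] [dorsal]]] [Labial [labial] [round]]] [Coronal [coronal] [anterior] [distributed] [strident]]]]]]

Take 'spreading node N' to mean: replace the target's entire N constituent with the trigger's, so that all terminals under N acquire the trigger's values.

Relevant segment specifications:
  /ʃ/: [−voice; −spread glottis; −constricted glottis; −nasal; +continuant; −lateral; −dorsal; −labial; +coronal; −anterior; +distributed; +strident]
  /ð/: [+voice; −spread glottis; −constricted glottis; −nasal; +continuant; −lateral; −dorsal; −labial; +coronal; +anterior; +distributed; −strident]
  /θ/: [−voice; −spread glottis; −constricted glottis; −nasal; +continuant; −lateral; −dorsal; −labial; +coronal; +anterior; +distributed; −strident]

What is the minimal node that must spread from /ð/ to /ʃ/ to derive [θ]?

Coronal

Feature comparison: [anterior], [strident] differ between /ʃ/ and [θ]; the remaining terminals match.
The smallest constituent containing every changed terminal is Coronal — each of its daughters lacks at least one of the affected features.
Spreading Coronal from /ð/ overwrites each of those terminals with /ð/'s values, yielding exactly [θ].
[voice] stays as in /ʃ/ although /ð/ differs there, so no node dominating it spread; among the remaining candidates Coronal is the lowest that derives the output.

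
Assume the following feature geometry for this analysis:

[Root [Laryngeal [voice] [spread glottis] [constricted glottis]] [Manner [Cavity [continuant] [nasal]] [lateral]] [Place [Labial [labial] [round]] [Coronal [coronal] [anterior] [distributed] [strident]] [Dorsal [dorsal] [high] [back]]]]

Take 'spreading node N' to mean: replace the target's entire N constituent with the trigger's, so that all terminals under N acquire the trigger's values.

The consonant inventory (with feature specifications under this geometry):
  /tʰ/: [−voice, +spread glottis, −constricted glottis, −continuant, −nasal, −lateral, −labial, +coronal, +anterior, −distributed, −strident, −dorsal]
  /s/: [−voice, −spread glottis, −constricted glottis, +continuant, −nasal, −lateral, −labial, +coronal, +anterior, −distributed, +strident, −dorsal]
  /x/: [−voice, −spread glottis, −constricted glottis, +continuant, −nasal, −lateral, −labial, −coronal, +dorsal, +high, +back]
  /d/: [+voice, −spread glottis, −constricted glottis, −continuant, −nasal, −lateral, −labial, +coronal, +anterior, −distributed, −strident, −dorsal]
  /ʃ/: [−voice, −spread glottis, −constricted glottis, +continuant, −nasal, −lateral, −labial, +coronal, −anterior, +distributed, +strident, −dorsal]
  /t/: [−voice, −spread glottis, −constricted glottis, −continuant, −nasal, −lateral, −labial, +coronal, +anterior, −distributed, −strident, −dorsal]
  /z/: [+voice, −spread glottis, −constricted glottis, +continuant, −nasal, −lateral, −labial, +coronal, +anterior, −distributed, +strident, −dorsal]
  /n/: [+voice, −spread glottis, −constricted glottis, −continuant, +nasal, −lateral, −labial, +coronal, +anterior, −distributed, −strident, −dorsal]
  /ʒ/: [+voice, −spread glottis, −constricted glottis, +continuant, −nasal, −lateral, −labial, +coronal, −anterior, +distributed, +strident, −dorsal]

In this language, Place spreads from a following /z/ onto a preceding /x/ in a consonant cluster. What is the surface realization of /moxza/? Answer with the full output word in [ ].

Terminals under Place in this geometry: [labial], [round], [coronal], [anterior], [distributed], [strident], [dorsal], [high], [back].
Spreading Place from /z/ onto /x/ replaces those values with /z/'s: [−labial], [+coronal], [+anterior], [−distributed], [+strident], [−dorsal]. Features outside Place ([voice], [spread glottis], [constricted glottis], …) stay as in /x/.
The resulting bundle matches /s/ in the inventory; substituting it for /x/ gives [mosza].

[mosza]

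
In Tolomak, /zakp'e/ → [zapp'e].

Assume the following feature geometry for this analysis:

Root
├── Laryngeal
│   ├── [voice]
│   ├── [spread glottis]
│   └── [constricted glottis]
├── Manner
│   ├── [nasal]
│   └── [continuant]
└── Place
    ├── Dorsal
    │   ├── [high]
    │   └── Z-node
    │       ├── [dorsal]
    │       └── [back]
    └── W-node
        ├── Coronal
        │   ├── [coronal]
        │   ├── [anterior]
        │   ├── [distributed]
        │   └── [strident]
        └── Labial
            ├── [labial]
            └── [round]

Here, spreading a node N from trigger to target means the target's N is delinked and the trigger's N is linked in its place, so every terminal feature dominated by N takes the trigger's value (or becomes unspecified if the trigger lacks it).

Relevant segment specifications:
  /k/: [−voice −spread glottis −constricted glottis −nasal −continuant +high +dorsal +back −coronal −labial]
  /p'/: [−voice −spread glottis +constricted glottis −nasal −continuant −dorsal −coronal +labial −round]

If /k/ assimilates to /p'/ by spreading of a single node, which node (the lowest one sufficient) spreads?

/k/ and [p] differ in [labial], [round], [dorsal], [high], [back]; every other specified feature is identical.
The smallest constituent containing every changed terminal is Place — each of its daughters lacks at least one of the affected features.
Delinking /k/'s Place and associating /p'/'s Place gives precisely the feature bundle of [p].
Since [constricted glottis] is preserved even though /p'/ disagrees there, no node above Place spread.

Place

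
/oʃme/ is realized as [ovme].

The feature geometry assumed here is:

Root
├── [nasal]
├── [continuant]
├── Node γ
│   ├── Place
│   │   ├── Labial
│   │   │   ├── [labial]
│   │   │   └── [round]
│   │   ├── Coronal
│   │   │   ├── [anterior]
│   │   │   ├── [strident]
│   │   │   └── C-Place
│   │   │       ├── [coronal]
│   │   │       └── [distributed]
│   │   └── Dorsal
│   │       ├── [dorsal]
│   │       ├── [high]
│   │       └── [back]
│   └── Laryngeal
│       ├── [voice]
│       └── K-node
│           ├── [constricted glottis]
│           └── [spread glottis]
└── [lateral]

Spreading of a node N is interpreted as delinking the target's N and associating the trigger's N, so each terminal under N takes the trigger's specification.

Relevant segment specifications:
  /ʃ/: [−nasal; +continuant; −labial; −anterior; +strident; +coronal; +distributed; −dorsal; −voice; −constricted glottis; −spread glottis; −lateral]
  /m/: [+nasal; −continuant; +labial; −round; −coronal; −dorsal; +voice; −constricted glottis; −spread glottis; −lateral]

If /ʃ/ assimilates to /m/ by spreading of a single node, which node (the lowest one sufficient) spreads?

/ʃ/ and [v] differ in [voice], [labial], [round], [coronal], [anterior], [distributed], [strident]; every other specified feature is identical.
These terminals are all dominated by Node γ, and no proper subconstituent of Node γ covers them all; Node γ is their lowest common ancestor.
Delinking /ʃ/'s Node γ and associating /m/'s Node γ gives precisely the feature bundle of [v].
Since [nasal], [continuant] are preserved even though /m/ disagrees there, no node above Node γ spread.

Node γ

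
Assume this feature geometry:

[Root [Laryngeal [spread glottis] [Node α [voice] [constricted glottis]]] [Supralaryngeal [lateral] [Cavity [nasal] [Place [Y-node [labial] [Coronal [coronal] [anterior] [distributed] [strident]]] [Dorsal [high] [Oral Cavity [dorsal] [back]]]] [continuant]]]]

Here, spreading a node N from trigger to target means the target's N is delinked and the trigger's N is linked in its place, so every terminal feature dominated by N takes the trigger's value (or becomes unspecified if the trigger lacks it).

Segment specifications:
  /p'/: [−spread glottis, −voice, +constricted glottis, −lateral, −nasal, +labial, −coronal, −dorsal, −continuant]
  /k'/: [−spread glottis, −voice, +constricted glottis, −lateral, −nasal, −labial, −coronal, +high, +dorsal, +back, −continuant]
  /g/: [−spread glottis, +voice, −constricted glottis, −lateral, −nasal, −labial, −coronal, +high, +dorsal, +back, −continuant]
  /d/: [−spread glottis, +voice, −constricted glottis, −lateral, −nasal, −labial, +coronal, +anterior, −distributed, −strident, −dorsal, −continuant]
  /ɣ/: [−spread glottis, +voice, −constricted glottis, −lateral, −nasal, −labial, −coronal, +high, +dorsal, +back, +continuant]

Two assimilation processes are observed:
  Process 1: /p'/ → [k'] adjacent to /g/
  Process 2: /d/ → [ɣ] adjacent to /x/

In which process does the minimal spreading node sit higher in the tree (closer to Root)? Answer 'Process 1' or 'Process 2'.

In Process 1, [labial], [dorsal], [high], [back] change, so the minimal spreading node is Place at depth 3.
In Process 2, [continuant], [coronal], [anterior], [distributed], [strident], [dorsal], [high], [back] change, so the minimal spreading node is Cavity at depth 2.
Cavity is closer to Root than Place, so Process 2 spreads the higher node.

Process 2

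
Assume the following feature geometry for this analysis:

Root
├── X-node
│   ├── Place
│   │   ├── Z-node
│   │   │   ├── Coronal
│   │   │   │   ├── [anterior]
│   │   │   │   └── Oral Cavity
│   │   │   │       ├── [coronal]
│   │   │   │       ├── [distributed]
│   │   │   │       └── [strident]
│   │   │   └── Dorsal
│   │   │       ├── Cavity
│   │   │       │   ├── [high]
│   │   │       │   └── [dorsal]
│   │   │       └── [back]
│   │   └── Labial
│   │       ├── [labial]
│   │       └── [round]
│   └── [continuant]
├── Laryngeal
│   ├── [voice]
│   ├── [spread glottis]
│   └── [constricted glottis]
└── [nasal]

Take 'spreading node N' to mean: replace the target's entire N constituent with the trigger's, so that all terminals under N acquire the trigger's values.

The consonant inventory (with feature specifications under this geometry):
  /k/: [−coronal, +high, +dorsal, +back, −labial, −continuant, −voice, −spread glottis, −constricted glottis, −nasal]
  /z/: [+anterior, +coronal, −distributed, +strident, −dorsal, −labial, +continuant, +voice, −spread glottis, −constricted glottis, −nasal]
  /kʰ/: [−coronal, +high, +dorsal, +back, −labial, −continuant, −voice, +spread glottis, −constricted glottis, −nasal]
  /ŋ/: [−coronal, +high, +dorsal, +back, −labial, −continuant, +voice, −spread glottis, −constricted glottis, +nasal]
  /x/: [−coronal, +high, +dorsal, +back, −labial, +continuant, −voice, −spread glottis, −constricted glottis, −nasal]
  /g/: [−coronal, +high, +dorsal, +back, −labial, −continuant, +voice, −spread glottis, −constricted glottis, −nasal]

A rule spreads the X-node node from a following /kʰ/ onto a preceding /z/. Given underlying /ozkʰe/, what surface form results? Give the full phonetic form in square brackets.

[ogkʰe]

The X-node node dominates the terminals [anterior], [coronal], [distributed], [strident], [high], [dorsal], [back], [labial], [round], [continuant].
Spreading X-node from /kʰ/ onto /z/ replaces those values with /kʰ/'s: [−coronal], [+high], [+dorsal], [+back], [−labial], [−continuant]. Features outside X-node ([voice], [spread glottis], [constricted glottis], …) stay as in /z/.
Among the inventory, only /g/ has exactly this specification, giving the surface form [ogkʰe].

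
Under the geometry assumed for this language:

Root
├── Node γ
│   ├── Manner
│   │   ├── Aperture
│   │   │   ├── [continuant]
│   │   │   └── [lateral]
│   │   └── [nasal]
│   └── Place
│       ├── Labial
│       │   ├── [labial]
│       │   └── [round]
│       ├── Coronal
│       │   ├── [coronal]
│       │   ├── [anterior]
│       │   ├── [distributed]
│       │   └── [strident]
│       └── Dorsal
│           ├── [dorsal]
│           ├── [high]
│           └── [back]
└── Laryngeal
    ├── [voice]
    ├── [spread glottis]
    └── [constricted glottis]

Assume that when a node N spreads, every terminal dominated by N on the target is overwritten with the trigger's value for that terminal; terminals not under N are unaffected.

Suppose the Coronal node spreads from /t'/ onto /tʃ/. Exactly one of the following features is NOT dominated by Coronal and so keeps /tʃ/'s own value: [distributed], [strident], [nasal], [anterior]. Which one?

Coronal dominates exactly [coronal], [anterior], [distributed], [strident].
Of the listed options, [distributed], [strident], [anterior] are among these and would be overwritten by spreading Coronal.
But [nasal] is a dependent of Manner, outside Coronal; it is therefore untouched by the spreading.

[nasal]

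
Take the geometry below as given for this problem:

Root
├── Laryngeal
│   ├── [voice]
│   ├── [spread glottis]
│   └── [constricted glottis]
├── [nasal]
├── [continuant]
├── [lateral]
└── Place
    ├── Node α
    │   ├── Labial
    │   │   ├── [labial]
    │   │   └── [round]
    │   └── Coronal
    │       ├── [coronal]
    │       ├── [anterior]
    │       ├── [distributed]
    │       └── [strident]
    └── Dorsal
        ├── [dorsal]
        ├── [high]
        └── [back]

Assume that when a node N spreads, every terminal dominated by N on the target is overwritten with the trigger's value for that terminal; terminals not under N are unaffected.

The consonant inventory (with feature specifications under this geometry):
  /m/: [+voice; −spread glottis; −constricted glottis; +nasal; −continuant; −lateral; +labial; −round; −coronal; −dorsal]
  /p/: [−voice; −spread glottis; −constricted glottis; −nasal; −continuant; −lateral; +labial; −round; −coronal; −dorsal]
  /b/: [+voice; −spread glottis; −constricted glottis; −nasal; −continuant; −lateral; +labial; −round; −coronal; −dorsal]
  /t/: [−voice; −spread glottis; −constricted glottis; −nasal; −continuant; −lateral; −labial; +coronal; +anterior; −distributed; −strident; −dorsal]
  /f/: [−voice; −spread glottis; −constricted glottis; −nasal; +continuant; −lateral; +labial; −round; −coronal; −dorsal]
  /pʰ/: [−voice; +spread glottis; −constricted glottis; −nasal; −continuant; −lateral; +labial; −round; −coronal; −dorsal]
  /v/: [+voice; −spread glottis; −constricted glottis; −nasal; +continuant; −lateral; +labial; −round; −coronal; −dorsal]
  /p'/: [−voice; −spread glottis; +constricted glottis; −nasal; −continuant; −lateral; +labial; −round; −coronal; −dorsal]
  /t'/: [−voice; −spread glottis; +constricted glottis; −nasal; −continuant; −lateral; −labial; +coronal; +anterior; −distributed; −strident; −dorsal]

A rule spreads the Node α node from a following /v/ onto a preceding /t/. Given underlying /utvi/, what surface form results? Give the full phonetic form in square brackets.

The Node α node dominates the terminals [labial], [round], [coronal], [anterior], [distributed], [strident].
Spreading Node α from /v/ onto /t/ replaces those values with /v/'s: [+labial], [−round], [−coronal]. Features outside Node α ([voice], [spread glottis], [constricted glottis], …) stay as in /t/.
This feature bundle is that of [p], so /utvi/ surfaces as [upvi].

[upvi]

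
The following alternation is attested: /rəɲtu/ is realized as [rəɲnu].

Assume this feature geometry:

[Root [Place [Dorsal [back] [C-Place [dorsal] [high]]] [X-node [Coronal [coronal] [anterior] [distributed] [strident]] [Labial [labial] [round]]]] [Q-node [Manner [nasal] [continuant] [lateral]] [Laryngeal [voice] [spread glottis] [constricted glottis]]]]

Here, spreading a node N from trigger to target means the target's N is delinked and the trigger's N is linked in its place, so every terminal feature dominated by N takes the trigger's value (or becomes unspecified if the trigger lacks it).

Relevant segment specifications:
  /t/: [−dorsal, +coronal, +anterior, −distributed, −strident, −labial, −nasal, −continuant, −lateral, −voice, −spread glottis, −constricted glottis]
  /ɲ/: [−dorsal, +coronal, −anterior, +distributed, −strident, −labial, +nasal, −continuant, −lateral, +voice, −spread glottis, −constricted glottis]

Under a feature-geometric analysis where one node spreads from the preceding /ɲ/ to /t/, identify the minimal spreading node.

Q-node

Comparing /t/ with its surface form [n], the features that change are [voice], [nasal].
Tracing each changed feature up the tree, the paths first meet at Q-node; any lower node misses at least one of them.
Spreading Q-node from /ɲ/ overwrites each of those terminals with /ɲ/'s values, yielding exactly [n].
Since [distributed], [anterior] are preserved even though /ɲ/ disagrees there, no node above Q-node spread.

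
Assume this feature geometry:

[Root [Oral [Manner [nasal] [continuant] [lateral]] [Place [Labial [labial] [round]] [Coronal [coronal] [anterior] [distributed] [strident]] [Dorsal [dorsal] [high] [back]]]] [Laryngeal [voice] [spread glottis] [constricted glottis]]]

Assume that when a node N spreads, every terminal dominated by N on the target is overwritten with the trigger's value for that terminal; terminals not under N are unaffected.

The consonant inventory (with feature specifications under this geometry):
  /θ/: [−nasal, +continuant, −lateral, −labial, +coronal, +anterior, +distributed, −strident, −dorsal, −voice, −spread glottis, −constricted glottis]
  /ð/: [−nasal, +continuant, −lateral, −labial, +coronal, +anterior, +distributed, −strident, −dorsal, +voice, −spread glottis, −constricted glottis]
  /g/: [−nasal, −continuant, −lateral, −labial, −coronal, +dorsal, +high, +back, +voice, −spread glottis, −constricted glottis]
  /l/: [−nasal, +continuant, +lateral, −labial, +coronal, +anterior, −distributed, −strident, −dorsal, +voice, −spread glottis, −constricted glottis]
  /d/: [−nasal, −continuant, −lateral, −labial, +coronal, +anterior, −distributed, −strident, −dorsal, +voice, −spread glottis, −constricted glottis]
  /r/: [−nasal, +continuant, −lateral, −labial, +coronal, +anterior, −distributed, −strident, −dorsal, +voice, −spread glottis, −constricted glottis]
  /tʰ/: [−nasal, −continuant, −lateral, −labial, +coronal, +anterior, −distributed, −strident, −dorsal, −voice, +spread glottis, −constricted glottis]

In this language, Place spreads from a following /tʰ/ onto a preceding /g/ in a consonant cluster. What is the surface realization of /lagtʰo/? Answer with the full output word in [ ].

[ladtʰo]

Place immediately or transitively dominates [labial], [round], [coronal], [anterior], [distributed], [strident], [dorsal], [high], [back].
Spreading Place from /tʰ/ onto /g/ replaces those values with /tʰ/'s: [−labial], [+coronal], [+anterior], [−distributed], [−strident], [−dorsal]. Features outside Place ([nasal], [continuant], [lateral], …) stay as in /g/.
Among the inventory, only /d/ has exactly this specification, giving the surface form [ladtʰo].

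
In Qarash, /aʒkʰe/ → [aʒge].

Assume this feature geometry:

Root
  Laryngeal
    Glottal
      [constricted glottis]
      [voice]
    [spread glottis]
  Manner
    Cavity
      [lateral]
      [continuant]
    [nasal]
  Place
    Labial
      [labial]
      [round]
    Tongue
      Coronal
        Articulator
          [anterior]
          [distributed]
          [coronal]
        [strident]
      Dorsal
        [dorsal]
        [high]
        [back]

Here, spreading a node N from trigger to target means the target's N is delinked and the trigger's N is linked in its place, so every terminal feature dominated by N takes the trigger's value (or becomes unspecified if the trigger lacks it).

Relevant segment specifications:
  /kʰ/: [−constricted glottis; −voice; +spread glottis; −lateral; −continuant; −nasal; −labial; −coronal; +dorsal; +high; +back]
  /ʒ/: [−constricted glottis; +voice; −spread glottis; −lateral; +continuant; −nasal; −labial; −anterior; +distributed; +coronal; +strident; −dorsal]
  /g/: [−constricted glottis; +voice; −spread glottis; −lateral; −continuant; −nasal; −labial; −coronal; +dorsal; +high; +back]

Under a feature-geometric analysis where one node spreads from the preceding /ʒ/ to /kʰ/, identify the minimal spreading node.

Comparing /kʰ/ with its surface form [g], the features that change are [voice], [spread glottis].
Tracing each changed feature up the tree, the paths first meet at Laryngeal; any lower node misses at least one of them.
If Laryngeal spreads, every terminal under it takes /ʒ/'s value, producing [g] as observed.
Had Root spread, [continuant], [coronal] would have taken /ʒ/'s values; they stay as in /kʰ/, confirming the spreading constituent is exactly Laryngeal.

Laryngeal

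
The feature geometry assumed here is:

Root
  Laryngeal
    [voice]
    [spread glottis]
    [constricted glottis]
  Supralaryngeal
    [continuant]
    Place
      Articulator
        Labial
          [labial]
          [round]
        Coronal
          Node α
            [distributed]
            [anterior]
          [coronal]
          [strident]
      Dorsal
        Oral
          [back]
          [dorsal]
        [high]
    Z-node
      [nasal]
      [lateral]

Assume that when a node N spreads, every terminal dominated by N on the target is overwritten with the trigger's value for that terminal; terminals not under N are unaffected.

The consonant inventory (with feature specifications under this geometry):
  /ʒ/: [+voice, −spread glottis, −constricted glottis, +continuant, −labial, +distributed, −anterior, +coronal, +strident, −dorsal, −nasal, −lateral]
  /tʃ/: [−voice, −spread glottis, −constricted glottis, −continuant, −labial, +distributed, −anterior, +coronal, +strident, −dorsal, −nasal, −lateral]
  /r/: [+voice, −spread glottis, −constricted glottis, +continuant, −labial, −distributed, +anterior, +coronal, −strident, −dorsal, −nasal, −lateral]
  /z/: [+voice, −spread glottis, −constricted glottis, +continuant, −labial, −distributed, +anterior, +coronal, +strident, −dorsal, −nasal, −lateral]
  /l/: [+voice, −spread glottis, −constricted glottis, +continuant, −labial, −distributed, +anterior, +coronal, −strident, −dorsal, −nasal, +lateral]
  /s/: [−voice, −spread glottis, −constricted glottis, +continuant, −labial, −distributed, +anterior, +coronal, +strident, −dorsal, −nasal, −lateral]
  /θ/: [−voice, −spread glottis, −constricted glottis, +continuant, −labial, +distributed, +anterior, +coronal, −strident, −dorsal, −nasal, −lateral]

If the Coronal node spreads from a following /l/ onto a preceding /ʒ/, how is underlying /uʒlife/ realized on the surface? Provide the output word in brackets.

[urlife]

Terminals under Coronal in this geometry: [distributed], [anterior], [coronal], [strident].
Spreading Coronal from /l/ onto /ʒ/ replaces those values with /l/'s: [−distributed], [+anterior], [+coronal], [−strident]. Features outside Coronal ([voice], [spread glottis], [constricted glottis], …) stay as in /ʒ/.
This feature bundle is that of [r], so /uʒlife/ surfaces as [urlife].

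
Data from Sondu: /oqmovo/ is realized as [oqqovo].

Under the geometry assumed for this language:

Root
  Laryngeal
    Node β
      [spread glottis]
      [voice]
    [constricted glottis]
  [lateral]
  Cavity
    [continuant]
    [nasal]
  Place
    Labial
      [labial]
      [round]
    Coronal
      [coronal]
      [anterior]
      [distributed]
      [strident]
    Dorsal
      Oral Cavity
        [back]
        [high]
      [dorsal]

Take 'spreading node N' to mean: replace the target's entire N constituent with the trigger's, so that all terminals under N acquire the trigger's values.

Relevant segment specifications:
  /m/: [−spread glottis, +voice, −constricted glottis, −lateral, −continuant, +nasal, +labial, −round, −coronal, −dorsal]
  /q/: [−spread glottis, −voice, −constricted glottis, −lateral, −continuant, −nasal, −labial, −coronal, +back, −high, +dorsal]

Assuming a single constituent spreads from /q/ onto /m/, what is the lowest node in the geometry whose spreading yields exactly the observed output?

Feature comparison: [voice], [nasal], [labial], [round], [dorsal], [high], [back] differ between /m/ and [q]; the remaining terminals match.
In this geometry the lowest node dominating all of them is Root: every daughter of Root dominates only a proper subset, so no lower node suffices.
Spreading Root from /q/ overwrites each of those terminals with /q/'s values, yielding exactly [q].

Root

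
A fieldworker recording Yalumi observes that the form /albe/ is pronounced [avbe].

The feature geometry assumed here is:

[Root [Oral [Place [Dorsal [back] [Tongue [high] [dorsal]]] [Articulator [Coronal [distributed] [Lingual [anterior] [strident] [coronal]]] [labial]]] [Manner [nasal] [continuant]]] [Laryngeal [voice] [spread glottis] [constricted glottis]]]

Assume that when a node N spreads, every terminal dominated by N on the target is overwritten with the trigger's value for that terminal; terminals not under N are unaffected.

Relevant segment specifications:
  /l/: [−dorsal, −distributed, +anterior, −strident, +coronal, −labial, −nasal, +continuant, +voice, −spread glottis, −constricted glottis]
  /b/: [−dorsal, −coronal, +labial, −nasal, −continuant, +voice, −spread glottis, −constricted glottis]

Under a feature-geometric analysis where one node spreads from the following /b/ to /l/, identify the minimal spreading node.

Articulator

The alternation /l/ → [v] changes [labial], [coronal], [anterior], [distributed], [strident] and nothing else.
The smallest constituent containing every changed terminal is Articulator — each of its daughters lacks at least one of the affected features.
Delinking /l/'s Articulator and associating /b/'s Articulator gives precisely the feature bundle of [v].
[continuant], a feature on which the two segments disagree outside Articulator, is unchanged — nothing dominating it spread, and Articulator is the minimal sufficient constituent.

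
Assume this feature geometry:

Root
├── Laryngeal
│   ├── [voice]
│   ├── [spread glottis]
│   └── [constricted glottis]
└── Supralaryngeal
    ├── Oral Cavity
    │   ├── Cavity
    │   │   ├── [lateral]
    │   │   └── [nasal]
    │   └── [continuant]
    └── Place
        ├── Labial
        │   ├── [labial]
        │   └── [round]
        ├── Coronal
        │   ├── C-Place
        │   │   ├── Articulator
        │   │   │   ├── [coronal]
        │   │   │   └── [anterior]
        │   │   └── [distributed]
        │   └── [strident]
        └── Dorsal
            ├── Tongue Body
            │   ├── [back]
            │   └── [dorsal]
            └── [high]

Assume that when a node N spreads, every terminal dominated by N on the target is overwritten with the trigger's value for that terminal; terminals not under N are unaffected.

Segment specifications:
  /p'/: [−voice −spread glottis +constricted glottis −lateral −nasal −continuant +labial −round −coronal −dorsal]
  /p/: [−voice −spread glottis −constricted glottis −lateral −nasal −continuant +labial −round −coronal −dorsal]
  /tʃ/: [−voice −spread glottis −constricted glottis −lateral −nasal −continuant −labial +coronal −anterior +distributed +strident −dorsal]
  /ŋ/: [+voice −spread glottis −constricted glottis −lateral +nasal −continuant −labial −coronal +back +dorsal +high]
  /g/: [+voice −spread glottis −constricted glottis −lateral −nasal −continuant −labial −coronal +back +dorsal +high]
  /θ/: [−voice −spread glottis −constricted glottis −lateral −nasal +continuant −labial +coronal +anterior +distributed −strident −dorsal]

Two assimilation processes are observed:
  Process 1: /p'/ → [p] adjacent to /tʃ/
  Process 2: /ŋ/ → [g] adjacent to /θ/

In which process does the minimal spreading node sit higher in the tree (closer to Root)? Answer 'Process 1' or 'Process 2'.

In Process 1, [constricted glottis] changes, so the minimal spreading node is [constricted glottis] at depth 2.
Process 2: the feature that changes is [nasal]; the minimal node is [nasal] (depth 4).
Depth 2 < depth 4; Process 1 involves the structurally higher constituent [constricted glottis].

Process 1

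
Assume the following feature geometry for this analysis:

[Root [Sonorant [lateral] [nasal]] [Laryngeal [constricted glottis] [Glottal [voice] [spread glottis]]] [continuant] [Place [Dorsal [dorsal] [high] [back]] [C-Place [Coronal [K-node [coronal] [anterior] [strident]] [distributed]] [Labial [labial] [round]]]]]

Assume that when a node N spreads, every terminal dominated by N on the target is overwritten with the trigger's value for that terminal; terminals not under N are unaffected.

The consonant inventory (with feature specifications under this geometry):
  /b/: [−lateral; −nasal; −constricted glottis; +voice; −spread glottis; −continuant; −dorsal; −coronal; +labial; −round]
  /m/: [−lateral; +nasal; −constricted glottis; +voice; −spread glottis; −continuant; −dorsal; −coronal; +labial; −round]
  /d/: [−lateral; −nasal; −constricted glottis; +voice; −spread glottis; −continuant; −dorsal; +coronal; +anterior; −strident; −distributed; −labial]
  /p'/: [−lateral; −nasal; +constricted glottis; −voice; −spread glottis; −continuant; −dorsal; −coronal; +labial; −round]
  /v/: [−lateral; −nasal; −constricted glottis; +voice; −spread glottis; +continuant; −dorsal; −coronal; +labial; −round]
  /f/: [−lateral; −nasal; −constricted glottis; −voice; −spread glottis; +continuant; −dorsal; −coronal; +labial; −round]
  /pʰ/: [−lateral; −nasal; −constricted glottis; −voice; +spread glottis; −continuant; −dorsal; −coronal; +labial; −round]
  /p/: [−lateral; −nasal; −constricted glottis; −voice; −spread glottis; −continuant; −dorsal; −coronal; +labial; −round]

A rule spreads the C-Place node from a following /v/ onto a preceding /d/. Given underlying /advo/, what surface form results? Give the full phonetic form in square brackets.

The C-Place node dominates the terminals [coronal], [anterior], [strident], [distributed], [labial], [round].
After delinking /d/'s C-Place and linking /v/'s, the affected terminals become [−coronal], [+labial], [−round]; [lateral], [nasal], [constricted glottis], … (outside C-Place) are retained from /d/.
Among the inventory, only /b/ has exactly this specification, giving the surface form [abvo].

[abvo]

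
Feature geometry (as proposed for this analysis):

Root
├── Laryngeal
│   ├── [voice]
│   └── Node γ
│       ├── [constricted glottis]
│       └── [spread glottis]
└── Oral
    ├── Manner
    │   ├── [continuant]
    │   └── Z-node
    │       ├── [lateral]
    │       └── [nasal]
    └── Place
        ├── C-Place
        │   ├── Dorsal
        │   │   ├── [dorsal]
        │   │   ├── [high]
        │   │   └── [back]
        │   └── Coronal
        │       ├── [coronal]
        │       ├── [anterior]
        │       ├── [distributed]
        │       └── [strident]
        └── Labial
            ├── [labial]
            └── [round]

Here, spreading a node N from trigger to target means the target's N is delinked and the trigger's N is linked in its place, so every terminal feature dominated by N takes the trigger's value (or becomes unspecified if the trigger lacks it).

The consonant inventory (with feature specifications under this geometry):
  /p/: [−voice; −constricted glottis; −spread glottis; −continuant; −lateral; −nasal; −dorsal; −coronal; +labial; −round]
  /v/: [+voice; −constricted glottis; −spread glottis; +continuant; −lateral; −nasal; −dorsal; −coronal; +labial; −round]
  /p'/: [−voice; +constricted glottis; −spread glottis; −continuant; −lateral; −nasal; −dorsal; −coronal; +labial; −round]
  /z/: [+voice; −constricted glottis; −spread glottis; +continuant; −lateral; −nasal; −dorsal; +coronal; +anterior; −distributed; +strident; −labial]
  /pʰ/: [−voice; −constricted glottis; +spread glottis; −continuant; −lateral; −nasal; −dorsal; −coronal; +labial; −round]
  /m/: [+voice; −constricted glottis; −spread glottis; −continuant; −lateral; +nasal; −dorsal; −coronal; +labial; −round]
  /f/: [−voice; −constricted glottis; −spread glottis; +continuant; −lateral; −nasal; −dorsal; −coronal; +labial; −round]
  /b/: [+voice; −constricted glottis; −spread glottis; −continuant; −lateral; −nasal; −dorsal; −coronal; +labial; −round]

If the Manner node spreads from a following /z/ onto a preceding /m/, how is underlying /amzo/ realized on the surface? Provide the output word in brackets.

[avzo]

The Manner node dominates the terminals [continuant], [lateral], [nasal].
Spreading Manner from /z/ onto /m/ replaces those values with /z/'s: [+continuant], [−lateral], [−nasal]. Features outside Manner ([voice], [constricted glottis], [spread glottis], …) stay as in /m/.
This feature bundle is that of [v], so /amzo/ surfaces as [avzo].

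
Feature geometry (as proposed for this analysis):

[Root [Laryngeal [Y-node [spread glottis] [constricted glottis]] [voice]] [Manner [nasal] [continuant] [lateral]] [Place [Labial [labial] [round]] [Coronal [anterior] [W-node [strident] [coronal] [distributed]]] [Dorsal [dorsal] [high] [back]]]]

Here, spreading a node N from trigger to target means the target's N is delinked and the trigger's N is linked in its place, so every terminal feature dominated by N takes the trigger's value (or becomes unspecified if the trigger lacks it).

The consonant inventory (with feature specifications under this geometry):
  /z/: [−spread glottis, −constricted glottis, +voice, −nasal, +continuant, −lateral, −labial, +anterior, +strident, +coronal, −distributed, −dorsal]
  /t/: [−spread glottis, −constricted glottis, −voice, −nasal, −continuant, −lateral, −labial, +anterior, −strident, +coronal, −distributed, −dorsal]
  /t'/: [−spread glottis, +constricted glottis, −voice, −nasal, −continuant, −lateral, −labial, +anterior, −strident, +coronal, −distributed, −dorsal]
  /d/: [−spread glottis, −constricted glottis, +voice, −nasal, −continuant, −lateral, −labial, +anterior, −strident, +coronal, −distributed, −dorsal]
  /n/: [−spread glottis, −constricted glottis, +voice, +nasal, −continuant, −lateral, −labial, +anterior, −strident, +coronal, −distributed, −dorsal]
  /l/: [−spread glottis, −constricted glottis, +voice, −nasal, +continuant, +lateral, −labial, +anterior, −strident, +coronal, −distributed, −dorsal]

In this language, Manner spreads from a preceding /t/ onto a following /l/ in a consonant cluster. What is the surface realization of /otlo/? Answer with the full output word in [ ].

[otdo]

Manner immediately or transitively dominates [nasal], [continuant], [lateral].
After delinking /l/'s Manner and linking /t/'s, the affected terminals become [−nasal], [−continuant], [−lateral]; [spread glottis], [constricted glottis], [voice], … (outside Manner) are retained from /l/.
This feature bundle is that of [d], so /otlo/ surfaces as [otdo].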